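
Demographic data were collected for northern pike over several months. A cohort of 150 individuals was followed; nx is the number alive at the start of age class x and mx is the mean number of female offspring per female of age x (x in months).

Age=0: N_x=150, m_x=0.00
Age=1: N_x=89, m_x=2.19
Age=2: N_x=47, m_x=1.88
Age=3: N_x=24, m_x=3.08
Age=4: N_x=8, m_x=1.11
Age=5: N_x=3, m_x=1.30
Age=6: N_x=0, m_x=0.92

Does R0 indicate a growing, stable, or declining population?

growing

lx = nx/n0 = nx/150: 1, 0.59333…, 0.31333…, 0.16, 0.05333…, 0.02, 0
R0 = Σ lx·mx = 0 + 1.2994… + 0.589067… + 0.4928 + 0.0592… + 0.026 + 0 = 2.466467…
R0 > 1, so the population is growing.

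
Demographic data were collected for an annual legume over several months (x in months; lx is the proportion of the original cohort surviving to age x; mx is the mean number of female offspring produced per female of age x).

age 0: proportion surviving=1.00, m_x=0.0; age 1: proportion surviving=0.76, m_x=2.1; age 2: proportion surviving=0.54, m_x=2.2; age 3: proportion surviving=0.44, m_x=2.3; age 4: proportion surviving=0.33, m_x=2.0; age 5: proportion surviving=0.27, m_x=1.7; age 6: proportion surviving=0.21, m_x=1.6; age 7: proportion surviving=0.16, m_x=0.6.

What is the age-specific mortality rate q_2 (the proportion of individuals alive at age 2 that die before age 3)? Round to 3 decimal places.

q_2 = (l_2 − l_3) / l_2 = (0.54 − 0.44) / 0.54
     = 0.1 / 0.54 = 0.185185… → 0.185

0.185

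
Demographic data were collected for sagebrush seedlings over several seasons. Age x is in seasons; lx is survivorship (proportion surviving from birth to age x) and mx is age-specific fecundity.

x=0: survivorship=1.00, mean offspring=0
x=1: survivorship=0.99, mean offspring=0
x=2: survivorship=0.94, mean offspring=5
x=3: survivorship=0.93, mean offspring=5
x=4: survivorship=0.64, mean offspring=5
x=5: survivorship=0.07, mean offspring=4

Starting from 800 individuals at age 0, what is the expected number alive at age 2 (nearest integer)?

Expected survivors = N0 · l_2 = 800 × 0.94 = 752 → 752

752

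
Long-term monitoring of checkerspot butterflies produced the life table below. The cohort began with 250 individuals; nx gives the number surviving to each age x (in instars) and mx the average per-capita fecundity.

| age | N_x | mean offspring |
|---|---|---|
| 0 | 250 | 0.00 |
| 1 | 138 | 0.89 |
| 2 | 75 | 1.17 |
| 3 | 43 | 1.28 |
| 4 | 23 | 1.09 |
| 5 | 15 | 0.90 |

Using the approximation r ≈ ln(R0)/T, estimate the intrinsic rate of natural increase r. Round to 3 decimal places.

0.095

lx = nx/n0 = nx/250: 1, 0.552, 0.3, 0.172, 0.092, 0.06
R0 = Σ lx·mx = 0 + 0.49128 + 0.351 + 0.22016 + 0.10028 + 0.054 = 1.21672
Σ x·lx·mx = 2.52488; T = 2.52488/1.21672 = 2.07515…
r ≈ ln(R0)/T = ln(1.21672)/2.07515… = 0.09453… → 0.095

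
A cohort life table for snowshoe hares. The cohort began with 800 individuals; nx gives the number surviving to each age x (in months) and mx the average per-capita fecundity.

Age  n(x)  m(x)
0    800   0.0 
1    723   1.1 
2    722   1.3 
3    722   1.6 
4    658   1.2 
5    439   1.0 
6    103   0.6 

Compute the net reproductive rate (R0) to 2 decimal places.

lx = nx/n0 = nx/800: 1, 0.90375, 0.9025, 0.9025, 0.8225, 0.54875, 0.12875
lx·mx by age: 0, 0.994125, 1.17325, 1.444, 0.987, 0.54875, 0.07725
R0 = Σ lx·mx = 5.224375 → 5.22

5.22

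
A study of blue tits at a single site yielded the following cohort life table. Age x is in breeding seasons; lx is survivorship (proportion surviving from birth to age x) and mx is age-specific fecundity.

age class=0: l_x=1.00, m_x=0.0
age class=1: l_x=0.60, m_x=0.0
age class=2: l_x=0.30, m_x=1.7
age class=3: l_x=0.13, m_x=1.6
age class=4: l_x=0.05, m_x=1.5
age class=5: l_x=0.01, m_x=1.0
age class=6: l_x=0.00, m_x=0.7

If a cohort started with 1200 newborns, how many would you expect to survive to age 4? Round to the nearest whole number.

Expected survivors = N0 · l_4 = 1200 × 0.05 = 60 → 60

60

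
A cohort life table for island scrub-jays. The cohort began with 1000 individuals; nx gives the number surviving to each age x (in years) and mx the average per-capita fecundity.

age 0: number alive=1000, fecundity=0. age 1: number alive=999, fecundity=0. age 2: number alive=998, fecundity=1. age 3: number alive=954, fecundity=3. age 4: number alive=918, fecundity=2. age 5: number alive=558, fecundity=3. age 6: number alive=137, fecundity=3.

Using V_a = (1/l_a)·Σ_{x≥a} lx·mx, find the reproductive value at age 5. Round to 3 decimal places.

3.737

lx = nx/n0 = nx/1000: 1, 0.999, 0.998, 0.954, 0.918, 0.558, 0.137
lx·mx for x ≥ 5: 1.674, 0.411 → sum = 2.085
V_5 = 2.085 / l_5 = 2.085 / 0.558 = 3.736559… → 3.737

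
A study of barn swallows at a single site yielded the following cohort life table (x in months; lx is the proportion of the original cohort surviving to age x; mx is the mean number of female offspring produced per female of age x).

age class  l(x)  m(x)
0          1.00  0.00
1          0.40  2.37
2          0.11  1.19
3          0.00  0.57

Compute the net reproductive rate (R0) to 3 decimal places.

1.079

lx·mx by age: 0, 0.948, 0.1309, 0
R0 = Σ lx·mx = 1.0789 → 1.079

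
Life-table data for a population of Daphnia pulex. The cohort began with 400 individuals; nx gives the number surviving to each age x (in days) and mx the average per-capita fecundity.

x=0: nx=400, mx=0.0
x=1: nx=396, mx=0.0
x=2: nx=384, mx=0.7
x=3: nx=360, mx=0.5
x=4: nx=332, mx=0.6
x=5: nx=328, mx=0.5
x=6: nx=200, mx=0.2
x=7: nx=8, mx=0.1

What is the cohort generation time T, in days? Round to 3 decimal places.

lx = nx/n0 = nx/400: 1, 0.99, 0.96, 0.9, 0.83, 0.82, 0.5, 0.02
lx·mx: 0, 0, 0.672, 0.45, 0.498, 0.41, 0.1, 0.002 → R0 = 2.132
x·lx·mx: 0, 0, 1.344, 1.35, 1.992, 2.05, 0.6, 0.014 → Σ = 7.35
T = 7.35 / 2.132 = 3.447467… → 3.447

3.447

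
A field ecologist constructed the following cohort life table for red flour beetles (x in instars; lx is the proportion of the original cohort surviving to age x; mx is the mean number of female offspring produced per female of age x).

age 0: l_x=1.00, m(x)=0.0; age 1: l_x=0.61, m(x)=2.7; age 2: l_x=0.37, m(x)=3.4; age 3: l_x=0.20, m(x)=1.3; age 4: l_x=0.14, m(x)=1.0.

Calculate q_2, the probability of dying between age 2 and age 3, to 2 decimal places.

0.46

q_2 = (l_2 − l_3) / l_2 = (0.37 − 0.2) / 0.37
     = 0.17 / 0.37 = 0.459459… → 0.46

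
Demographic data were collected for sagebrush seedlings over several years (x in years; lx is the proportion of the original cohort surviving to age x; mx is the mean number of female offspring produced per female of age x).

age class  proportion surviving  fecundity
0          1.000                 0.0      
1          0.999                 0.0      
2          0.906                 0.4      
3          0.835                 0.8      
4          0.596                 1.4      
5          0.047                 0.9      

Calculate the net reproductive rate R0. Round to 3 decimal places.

lx·mx by age: 0, 0, 0.3624, 0.668, 0.8344, 0.0423
R0 = Σ lx·mx = 1.9071 → 1.907

1.907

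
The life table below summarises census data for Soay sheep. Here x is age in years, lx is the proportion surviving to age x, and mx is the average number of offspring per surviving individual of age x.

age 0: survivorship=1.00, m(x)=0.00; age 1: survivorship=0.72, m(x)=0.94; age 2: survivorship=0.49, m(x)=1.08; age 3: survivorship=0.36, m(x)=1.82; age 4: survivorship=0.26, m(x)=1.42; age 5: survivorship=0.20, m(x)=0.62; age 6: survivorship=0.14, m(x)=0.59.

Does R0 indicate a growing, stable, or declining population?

growing

R0 = Σ lx·mx = 0 + 0.6768 + 0.5292 + 0.6552 + 0.3692 + 0.124 + 0.0826 = 2.437
R0 > 1, so the population is growing.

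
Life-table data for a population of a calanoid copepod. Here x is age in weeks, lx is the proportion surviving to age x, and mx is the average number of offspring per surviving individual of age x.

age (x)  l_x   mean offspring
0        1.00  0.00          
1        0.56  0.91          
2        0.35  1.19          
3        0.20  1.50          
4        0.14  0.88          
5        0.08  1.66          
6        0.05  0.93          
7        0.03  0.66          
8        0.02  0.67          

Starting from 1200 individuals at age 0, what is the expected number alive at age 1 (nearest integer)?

672

Expected survivors = N0 · l_1 = 1200 × 0.56 = 672 → 672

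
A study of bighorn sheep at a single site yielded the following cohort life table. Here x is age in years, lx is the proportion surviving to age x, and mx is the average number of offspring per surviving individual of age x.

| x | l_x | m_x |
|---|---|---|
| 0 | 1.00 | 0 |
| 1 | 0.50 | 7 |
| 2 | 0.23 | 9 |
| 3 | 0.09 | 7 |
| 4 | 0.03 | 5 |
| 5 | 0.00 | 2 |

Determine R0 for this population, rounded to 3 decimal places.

lx·mx by age: 0, 3.5, 2.07, 0.63, 0.15, 0
R0 = Σ lx·mx = 6.35 → 6.350

6.350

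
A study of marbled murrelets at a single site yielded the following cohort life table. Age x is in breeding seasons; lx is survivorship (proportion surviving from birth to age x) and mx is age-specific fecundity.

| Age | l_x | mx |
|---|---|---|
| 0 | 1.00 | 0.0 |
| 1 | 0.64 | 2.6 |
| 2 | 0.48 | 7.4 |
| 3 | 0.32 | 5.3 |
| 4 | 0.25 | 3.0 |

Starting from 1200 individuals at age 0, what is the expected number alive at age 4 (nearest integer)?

Expected survivors = N0 · l_4 = 1200 × 0.25 = 300 → 300

300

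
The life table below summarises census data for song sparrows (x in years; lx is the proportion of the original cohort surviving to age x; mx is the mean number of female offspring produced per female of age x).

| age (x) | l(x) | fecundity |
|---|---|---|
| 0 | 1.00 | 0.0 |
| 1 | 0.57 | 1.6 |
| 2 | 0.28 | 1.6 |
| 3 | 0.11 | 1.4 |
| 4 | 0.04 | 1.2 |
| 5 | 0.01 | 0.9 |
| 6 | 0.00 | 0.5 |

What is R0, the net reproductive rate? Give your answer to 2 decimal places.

1.57

lx·mx by age: 0, 0.912, 0.448, 0.154, 0.048, 0.009, 0
R0 = Σ lx·mx = 1.571 → 1.57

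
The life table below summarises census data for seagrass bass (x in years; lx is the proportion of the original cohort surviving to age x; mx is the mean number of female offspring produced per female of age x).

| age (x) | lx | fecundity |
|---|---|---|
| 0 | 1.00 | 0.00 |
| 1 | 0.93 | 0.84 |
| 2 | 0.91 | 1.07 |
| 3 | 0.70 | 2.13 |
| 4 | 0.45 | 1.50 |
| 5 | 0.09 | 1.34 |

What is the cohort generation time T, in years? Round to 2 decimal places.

2.60

lx·mx: 0, 0.7812, 0.9737, 1.491, 0.675, 0.1206 → R0 = 4.0415
x·lx·mx: 0, 0.7812, 1.9474, 4.473, 2.7, 0.603 → Σ = 10.5046
T = 10.5046 / 4.0415 = 2.599183… → 2.60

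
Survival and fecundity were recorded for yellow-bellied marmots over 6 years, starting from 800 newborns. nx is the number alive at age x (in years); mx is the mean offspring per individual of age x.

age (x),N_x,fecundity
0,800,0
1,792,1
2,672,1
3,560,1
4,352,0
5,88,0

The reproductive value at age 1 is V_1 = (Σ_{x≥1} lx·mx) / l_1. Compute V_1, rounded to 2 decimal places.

2.56

lx = nx/n0 = nx/800: 1, 0.99, 0.84, 0.7, 0.44, 0.11
lx·mx for x ≥ 1: 0.99, 0.84, 0.7, 0, 0 → sum = 2.53
V_1 = 2.53 / l_1 = 2.53 / 0.99 = 2.555556… → 2.56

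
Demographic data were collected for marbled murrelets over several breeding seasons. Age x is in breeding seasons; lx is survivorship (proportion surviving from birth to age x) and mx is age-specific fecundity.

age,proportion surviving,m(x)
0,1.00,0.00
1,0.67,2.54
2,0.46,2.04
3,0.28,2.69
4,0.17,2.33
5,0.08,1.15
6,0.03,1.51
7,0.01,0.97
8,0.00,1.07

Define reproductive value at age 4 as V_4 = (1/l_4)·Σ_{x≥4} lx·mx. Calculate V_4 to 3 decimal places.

lx·mx for x ≥ 4: 0.3961, 0.092, 0.0453, 0.0097, 0 → sum = 0.5431
V_4 = 0.5431 / l_4 = 0.5431 / 0.17 = 3.194706… → 3.195

3.195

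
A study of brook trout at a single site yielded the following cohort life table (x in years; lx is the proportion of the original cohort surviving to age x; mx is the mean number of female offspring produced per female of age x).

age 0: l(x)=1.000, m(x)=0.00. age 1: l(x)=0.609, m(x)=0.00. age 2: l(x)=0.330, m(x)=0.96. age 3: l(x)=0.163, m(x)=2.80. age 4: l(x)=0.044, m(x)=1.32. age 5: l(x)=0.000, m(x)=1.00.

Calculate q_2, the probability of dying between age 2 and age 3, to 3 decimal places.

q_2 = (l_2 − l_3) / l_2 = (0.33 − 0.163) / 0.33
     = 0.167 / 0.33 = 0.506061… → 0.506

0.506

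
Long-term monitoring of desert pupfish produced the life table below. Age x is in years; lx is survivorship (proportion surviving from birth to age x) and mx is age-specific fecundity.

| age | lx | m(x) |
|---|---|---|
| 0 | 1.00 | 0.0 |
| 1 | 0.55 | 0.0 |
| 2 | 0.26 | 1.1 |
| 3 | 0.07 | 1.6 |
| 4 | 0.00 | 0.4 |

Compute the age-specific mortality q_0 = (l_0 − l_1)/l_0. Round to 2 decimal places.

q_0 = (l_0 − l_1) / l_0 = (1 − 0.55) / 1
     = 0.45 / 1 = 0.45 → 0.45

0.45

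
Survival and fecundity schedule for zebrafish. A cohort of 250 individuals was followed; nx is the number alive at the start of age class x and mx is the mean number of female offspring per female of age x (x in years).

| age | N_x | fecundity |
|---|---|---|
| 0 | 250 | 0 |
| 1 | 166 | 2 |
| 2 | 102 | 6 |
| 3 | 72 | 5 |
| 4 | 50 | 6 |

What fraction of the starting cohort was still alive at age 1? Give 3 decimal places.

0.664

l_1 = n_1/n_0 = 166/250 = 0.664 → 0.664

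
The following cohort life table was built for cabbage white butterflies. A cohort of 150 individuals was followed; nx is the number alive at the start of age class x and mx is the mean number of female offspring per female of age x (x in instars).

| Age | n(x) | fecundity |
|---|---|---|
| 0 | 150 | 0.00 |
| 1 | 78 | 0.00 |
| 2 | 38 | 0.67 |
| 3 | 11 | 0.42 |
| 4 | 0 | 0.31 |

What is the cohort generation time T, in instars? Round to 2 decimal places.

2.15

lx = nx/n0 = nx/150: 1, 0.52, 0.25333…, 0.07333…, 0
lx·mx: 0, 0, 0.169733…, 0.0308…, 0 → R0 = 0.200533…
x·lx·mx: 0, 0, 0.339467…, 0.0924…, 0 → Σ = 0.431867…
T = 0.431867… / 0.200533… = 2.15359… → 2.15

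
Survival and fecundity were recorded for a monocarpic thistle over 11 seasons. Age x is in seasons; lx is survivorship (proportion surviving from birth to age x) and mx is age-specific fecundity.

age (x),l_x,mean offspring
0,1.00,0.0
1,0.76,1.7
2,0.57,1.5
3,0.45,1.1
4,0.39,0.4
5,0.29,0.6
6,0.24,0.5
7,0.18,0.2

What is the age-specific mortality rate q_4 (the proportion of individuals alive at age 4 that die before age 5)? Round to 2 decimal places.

0.26

q_4 = (l_4 − l_5) / l_4 = (0.39 − 0.29) / 0.39
     = 0.1 / 0.39 = 0.25641… → 0.26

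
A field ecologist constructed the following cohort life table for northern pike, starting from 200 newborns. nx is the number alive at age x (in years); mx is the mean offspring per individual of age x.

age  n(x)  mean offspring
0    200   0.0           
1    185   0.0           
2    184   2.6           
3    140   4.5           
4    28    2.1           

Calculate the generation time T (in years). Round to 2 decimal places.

lx = nx/n0 = nx/200: 1, 0.925, 0.92, 0.7, 0.14
lx·mx: 0, 0, 2.392, 3.15, 0.294 → R0 = 5.836
x·lx·mx: 0, 0, 4.784, 9.45, 1.176 → Σ = 15.41
T = 15.41 / 5.836 = 2.640507… → 2.64

2.64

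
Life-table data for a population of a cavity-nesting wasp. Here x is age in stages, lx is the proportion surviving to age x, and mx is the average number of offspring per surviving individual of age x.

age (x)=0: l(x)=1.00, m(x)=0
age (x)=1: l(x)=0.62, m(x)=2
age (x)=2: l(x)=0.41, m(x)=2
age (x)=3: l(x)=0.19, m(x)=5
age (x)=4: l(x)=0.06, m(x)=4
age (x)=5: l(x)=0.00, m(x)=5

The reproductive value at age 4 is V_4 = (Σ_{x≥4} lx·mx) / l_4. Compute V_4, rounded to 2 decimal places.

lx·mx for x ≥ 4: 0.24, 0 → sum = 0.24
V_4 = 0.24 / l_4 = 0.24 / 0.06 = 4 → 4.00

4.00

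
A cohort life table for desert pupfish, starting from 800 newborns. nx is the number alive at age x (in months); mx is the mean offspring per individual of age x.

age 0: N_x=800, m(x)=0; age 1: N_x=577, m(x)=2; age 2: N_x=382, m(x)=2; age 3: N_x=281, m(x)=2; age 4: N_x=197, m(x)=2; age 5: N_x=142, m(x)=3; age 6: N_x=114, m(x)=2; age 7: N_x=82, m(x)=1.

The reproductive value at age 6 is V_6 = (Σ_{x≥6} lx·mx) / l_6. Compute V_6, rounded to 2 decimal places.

2.72

lx = nx/n0 = nx/800: 1, 0.72125, 0.4775, 0.35125, 0.24625, 0.1775, 0.1425, 0.1025
lx·mx for x ≥ 6: 0.285, 0.1025 → sum = 0.3875
V_6 = 0.3875 / l_6 = 0.3875 / 0.1425 = 2.719298… → 2.72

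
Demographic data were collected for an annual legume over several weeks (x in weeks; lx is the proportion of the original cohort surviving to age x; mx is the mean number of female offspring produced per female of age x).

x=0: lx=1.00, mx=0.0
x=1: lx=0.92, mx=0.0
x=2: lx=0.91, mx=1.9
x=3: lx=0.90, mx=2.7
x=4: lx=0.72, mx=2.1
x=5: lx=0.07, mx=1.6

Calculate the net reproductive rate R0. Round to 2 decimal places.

lx·mx by age: 0, 0, 1.729, 2.43, 1.512, 0.112
R0 = Σ lx·mx = 5.783 → 5.78

5.78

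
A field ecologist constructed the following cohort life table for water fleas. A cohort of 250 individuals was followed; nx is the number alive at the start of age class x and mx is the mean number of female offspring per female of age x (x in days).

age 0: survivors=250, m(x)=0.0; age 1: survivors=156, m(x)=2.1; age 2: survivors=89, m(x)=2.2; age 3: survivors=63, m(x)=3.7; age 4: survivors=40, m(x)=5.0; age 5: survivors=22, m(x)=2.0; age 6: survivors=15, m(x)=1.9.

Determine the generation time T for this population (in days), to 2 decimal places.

2.54

lx = nx/n0 = nx/250: 1, 0.624, 0.356, 0.252, 0.16, 0.088, 0.06
lx·mx: 0, 1.3104, 0.7832, 0.9324, 0.8, 0.176, 0.114 → R0 = 4.116
x·lx·mx: 0, 1.3104, 1.5664, 2.7972, 3.2, 0.88, 0.684 → Σ = 10.438
T = 10.438 / 4.116 = 2.535957… → 2.54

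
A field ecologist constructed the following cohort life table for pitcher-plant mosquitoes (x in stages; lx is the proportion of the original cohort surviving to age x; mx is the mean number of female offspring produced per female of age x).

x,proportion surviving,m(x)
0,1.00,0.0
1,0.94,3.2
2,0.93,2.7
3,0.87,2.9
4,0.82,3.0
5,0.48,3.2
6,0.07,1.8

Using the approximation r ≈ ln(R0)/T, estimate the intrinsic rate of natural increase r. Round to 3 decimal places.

R0 = Σ lx·mx = 0 + 3.008 + 2.511 + 2.523 + 2.46 + 1.536 + 0.126 = 12.164
Σ x·lx·mx = 33.875; T = 33.875/12.164 = 2.78486…
r ≈ ln(R0)/T = ln(12.164)/2.78486… = 0.89717… → 0.897

0.897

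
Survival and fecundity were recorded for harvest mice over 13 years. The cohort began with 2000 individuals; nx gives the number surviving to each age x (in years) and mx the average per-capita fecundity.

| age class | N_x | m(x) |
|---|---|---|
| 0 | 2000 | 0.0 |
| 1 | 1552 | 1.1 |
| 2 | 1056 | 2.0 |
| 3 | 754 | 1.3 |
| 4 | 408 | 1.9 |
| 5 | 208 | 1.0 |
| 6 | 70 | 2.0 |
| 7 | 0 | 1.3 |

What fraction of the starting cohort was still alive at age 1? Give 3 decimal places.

l_1 = n_1/n_0 = 1552/2000 = 0.776 → 0.776

0.776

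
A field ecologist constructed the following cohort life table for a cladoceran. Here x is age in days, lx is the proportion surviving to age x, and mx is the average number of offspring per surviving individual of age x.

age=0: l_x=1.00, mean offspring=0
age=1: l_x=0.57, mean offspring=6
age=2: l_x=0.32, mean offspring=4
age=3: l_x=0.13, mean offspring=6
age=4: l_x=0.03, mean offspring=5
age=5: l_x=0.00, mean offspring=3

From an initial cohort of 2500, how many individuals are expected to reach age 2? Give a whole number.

800

Expected survivors = N0 · l_2 = 2500 × 0.32 = 800 → 800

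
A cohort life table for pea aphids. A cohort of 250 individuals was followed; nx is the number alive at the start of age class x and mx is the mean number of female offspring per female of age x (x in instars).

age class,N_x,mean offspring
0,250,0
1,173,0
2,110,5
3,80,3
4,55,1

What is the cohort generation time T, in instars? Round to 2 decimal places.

2.41

lx = nx/n0 = nx/250: 1, 0.692, 0.44, 0.32, 0.22
lx·mx: 0, 0, 2.2, 0.96, 0.22 → R0 = 3.38
x·lx·mx: 0, 0, 4.4, 2.88, 0.88 → Σ = 8.16
T = 8.16 / 3.38 = 2.414201… → 2.41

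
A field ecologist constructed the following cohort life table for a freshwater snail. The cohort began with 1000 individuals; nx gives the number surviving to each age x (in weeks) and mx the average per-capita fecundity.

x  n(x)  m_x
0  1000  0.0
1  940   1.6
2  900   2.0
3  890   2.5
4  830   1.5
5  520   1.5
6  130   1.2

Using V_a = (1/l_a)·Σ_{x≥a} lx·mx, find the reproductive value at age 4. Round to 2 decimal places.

lx = nx/n0 = nx/1000: 1, 0.94, 0.9, 0.89, 0.83, 0.52, 0.13
lx·mx for x ≥ 4: 1.245, 0.78, 0.156 → sum = 2.181
V_4 = 2.181 / l_4 = 2.181 / 0.83 = 2.627711… → 2.63

2.63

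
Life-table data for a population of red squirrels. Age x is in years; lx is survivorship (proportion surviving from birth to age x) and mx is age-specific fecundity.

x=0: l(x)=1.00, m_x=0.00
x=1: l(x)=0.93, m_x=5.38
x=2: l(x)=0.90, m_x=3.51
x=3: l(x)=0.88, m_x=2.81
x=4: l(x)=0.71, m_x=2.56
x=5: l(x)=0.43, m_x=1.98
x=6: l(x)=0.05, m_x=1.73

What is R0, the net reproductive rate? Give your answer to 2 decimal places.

lx·mx by age: 0, 5.0034, 3.159, 2.4728, 1.8176, 0.8514, 0.0865
R0 = Σ lx·mx = 13.3907 → 13.39

13.39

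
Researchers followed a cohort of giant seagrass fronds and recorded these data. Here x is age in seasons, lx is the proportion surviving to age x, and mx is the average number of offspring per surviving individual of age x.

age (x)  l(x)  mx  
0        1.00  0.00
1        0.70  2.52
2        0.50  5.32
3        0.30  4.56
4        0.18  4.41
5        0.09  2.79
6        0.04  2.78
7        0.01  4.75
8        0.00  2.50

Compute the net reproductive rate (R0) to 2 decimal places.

lx·mx by age: 0, 1.764, 2.66, 1.368, 0.7938, 0.2511, 0.1112, 0.0475, 0
R0 = Σ lx·mx = 6.9956 → 7.00

7.00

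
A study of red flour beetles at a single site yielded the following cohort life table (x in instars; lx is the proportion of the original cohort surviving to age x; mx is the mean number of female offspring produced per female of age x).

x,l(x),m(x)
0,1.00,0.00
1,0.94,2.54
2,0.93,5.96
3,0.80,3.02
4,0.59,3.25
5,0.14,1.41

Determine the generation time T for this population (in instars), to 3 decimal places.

2.358

lx·mx: 0, 2.3876, 5.5428, 2.416, 1.9175, 0.1974 → R0 = 12.4613
x·lx·mx: 0, 2.3876, 11.0856, 7.248, 7.67, 0.987 → Σ = 29.3782
T = 29.3782 / 12.4613 = 2.357555… → 2.358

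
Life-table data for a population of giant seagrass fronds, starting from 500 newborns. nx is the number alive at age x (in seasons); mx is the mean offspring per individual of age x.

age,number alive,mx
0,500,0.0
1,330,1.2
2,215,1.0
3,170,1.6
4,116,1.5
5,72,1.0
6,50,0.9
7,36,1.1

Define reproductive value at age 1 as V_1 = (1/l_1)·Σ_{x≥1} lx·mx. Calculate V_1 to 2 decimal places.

3.68

lx = nx/n0 = nx/500: 1, 0.66, 0.43, 0.34, 0.232, 0.144, 0.1, 0.072
lx·mx for x ≥ 1: 0.792, 0.43, 0.544, 0.348, 0.144, 0.09, 0.0792 → sum = 2.4272
V_1 = 2.4272 / l_1 = 2.4272 / 0.66 = 3.677576… → 3.68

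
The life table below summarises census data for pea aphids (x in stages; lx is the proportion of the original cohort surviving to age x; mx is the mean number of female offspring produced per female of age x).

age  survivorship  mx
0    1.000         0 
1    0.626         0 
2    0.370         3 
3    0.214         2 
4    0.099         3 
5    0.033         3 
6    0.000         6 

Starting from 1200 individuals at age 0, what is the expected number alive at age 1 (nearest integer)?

751

Expected survivors = N0 · l_1 = 1200 × 0.626 = 751.2 → 751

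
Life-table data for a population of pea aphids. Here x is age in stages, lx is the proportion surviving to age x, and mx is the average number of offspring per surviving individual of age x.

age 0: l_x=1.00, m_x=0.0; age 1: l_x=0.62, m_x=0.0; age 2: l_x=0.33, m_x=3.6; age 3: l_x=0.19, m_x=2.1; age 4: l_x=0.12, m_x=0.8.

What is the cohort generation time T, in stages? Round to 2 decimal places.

lx·mx: 0, 0, 1.188, 0.399, 0.096 → R0 = 1.683
x·lx·mx: 0, 0, 2.376, 1.197, 0.384 → Σ = 3.957
T = 3.957 / 1.683 = 2.351159… → 2.35

2.35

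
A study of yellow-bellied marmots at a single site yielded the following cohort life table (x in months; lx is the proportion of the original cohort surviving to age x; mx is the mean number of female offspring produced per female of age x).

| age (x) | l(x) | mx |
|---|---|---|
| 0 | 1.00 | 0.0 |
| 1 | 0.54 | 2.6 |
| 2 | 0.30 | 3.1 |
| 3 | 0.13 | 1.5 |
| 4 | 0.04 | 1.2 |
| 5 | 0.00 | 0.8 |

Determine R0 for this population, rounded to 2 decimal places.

lx·mx by age: 0, 1.404, 0.93, 0.195, 0.048, 0
R0 = Σ lx·mx = 2.577 → 2.58

2.58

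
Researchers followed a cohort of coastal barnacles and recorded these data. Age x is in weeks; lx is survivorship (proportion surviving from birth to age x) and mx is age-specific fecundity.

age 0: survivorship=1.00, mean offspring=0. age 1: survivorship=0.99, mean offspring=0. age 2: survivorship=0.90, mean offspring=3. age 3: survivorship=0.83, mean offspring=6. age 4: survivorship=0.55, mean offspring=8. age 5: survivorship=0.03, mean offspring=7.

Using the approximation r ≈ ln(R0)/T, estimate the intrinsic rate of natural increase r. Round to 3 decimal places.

R0 = Σ lx·mx = 0 + 0 + 2.7 + 4.98 + 4.4 + 0.21 = 12.29
Σ x·lx·mx = 38.99; T = 38.99/12.29 = 3.1725…
r ≈ ln(R0)/T = ln(12.29)/3.1725… = 0.79079… → 0.791

0.791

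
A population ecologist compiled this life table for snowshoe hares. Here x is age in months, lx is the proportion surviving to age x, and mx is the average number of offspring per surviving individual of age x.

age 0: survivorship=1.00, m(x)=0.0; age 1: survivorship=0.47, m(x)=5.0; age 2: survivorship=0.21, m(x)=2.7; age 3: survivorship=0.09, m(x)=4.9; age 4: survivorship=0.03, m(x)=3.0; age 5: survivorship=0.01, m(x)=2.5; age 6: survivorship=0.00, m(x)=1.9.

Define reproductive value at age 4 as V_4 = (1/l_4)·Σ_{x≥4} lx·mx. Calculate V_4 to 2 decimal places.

lx·mx for x ≥ 4: 0.09, 0.025, 0 → sum = 0.115
V_4 = 0.115 / l_4 = 0.115 / 0.03 = 3.833333… → 3.83

3.83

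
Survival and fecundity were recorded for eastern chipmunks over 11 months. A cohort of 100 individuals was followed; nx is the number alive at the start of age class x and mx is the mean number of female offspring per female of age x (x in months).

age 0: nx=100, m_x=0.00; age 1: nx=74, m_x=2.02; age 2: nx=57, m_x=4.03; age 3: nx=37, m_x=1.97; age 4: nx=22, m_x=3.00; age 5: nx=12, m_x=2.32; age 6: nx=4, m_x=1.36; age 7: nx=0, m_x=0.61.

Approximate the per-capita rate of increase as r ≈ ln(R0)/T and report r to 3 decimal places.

lx = nx/n0 = nx/100: 1, 0.74, 0.57, 0.37, 0.22, 0.12, 0.04, 0
R0 = Σ lx·mx = 0 + 1.4948 + 2.2971 + 0.7289 + 0.66 + 0.2784 + 0.0544 + 0 = 5.5136
Σ x·lx·mx = 12.6341; T = 12.6341/5.5136 = 2.29144…
r ≈ ln(R0)/T = ln(5.5136)/2.29144… = 0.74504… → 0.745

0.745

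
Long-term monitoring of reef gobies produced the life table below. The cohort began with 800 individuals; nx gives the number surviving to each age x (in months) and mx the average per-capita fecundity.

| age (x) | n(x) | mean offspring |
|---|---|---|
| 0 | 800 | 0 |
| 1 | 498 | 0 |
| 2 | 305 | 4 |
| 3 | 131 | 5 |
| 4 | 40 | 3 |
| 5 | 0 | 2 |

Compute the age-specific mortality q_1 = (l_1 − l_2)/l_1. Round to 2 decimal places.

lx = nx/n0 = nx/800: 1, 0.6225, 0.38125, 0.16375, 0.05, 0
q_1 = (l_1 − l_2) / l_1 = (0.6225 − 0.38125) / 0.6225
     = 0.24125 / 0.6225 = 0.38755… → 0.39

0.39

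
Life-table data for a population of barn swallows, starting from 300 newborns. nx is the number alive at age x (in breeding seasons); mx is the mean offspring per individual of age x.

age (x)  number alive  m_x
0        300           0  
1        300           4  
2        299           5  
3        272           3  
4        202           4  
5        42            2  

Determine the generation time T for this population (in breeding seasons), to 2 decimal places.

2.34

lx = nx/n0 = nx/300: 1, 1, 0.99667…, 0.90667…, 0.67333…, 0.14
lx·mx: 0, 4, 4.983333…, 2.72…, 2.693333…, 0.28 → R0 = 14.676667…
x·lx·mx: 0, 4, 9.966667…, 8.16…, 10.773333…, 1.4 → Σ = 34.3…
T = 34.3… / 14.676667… = 2.337043… → 2.34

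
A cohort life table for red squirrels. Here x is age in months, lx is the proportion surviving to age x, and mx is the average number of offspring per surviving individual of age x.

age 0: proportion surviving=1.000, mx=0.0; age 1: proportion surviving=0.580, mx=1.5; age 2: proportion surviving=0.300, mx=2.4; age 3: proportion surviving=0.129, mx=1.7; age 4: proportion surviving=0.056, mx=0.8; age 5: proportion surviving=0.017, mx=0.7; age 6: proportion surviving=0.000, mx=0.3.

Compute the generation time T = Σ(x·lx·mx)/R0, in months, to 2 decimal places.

lx·mx: 0, 0.87, 0.72, 0.2193, 0.0448, 0.0119, 0 → R0 = 1.866
x·lx·mx: 0, 0.87, 1.44, 0.6579, 0.1792, 0.0595, 0 → Σ = 3.2066
T = 3.2066 / 1.866 = 1.718435… → 1.72

1.72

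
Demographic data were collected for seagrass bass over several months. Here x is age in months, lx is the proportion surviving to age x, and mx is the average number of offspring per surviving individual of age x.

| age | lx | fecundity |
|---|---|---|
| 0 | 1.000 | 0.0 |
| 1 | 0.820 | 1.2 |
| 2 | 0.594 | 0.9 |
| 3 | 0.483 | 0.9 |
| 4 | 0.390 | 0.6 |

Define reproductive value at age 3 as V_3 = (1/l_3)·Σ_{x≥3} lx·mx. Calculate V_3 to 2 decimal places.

1.38

lx·mx for x ≥ 3: 0.4347, 0.234 → sum = 0.6687
V_3 = 0.6687 / l_3 = 0.6687 / 0.483 = 1.384472… → 1.38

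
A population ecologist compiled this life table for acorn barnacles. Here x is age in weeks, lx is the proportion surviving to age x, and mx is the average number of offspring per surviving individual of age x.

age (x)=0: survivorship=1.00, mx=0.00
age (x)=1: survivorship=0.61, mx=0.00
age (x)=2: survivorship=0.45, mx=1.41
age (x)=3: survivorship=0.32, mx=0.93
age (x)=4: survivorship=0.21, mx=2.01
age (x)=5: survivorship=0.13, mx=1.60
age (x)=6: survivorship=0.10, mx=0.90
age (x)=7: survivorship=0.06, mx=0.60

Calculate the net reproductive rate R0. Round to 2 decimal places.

lx·mx by age: 0, 0, 0.6345, 0.2976, 0.4221, 0.208, 0.09, 0.036
R0 = Σ lx·mx = 1.6882 → 1.69

1.69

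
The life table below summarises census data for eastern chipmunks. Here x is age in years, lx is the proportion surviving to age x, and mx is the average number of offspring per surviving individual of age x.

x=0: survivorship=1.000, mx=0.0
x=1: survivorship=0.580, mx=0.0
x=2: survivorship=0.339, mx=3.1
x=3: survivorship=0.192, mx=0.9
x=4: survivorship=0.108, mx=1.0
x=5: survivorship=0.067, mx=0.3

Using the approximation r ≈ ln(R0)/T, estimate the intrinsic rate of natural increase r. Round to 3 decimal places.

R0 = Σ lx·mx = 0 + 0 + 1.0509 + 0.1728 + 0.108 + 0.0201 = 1.3518
Σ x·lx·mx = 3.1527; T = 3.1527/1.3518 = 2.33222…
r ≈ ln(R0)/T = ln(1.3518)/2.33222… = 0.12925… → 0.129

0.129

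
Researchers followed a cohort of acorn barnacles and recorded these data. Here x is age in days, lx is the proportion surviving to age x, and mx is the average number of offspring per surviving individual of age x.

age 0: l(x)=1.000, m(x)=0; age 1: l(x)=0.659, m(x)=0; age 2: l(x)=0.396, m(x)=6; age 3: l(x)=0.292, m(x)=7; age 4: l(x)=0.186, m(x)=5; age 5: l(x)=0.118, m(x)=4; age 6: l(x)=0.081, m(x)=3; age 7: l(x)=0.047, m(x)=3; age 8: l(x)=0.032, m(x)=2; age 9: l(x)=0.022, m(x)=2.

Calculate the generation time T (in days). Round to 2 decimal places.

3.22

lx·mx: 0, 0, 2.376, 2.044, 0.93, 0.472, 0.243, 0.141, 0.064, 0.044 → R0 = 6.314
x·lx·mx: 0, 0, 4.752, 6.132, 3.72, 2.36, 1.458, 0.987, 0.512, 0.396 → Σ = 20.317
T = 20.317 / 6.314 = 3.21777… → 3.22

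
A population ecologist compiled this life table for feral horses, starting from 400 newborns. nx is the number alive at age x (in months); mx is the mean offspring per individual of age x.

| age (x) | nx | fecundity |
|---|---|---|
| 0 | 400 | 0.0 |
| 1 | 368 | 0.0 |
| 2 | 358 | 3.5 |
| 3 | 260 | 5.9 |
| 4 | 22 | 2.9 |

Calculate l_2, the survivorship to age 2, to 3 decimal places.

l_2 = n_2/n_0 = 358/400 = 0.895 → 0.895

0.895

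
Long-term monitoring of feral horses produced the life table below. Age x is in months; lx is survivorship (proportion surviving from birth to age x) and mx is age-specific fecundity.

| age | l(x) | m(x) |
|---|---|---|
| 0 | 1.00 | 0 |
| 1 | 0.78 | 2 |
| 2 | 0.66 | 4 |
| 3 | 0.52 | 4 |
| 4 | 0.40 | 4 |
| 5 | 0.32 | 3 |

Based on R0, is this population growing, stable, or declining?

R0 = Σ lx·mx = 0 + 1.56 + 2.64 + 2.08 + 1.6 + 0.96 = 8.84
R0 > 1, so the population is growing.

growing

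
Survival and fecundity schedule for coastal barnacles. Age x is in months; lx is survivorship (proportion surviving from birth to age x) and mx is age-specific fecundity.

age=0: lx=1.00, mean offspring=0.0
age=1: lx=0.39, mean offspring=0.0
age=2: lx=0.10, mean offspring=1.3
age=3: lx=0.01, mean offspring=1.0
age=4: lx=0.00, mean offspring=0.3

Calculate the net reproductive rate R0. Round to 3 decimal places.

lx·mx by age: 0, 0, 0.13, 0.01, 0
R0 = Σ lx·mx = 0.14 → 0.140

0.140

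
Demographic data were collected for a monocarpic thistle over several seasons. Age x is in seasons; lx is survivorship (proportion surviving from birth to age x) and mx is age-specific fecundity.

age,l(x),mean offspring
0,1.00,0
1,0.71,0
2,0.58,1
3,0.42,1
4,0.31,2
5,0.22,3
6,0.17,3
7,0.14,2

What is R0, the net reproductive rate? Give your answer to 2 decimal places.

3.07

lx·mx by age: 0, 0, 0.58, 0.42, 0.62, 0.66, 0.51, 0.28
R0 = Σ lx·mx = 3.07 → 3.07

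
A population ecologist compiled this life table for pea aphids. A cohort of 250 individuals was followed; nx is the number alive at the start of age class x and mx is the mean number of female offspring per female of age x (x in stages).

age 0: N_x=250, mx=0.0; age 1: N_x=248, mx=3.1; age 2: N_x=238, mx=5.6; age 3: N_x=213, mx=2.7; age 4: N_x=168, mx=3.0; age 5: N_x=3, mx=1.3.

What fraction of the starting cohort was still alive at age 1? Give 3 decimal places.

l_1 = n_1/n_0 = 248/250 = 0.992 → 0.992

0.992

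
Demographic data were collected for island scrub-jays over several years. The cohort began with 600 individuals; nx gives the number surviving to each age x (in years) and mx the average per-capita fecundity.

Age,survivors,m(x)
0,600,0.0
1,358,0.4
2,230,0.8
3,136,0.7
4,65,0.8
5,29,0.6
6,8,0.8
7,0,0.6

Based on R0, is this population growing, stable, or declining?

lx = nx/n0 = nx/600: 1, 0.59667…, 0.38333…, 0.22667…, 0.10833…, 0.04833…, 0.01333…, 0
R0 = Σ lx·mx = 0 + 0.238667… + 0.306667… + 0.158667… + 0.086667… + 0.029… + 0.010667… + 0 = 0.830333…
R0 < 1, so the population is declining.

declining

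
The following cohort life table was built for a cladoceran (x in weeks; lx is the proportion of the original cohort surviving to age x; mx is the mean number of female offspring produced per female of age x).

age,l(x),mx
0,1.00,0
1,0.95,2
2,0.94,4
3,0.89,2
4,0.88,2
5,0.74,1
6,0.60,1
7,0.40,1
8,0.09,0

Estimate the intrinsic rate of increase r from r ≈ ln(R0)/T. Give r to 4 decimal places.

0.8205

R0 = Σ lx·mx = 0 + 1.9 + 3.76 + 1.78 + 1.76 + 0.74 + 0.6 + 0.4 + 0 = 10.94
Σ x·lx·mx = 31.9; T = 31.9/10.94 = 2.9159…
r ≈ ln(R0)/T = ln(10.94)/2.9159… = 0.820475… → 0.8205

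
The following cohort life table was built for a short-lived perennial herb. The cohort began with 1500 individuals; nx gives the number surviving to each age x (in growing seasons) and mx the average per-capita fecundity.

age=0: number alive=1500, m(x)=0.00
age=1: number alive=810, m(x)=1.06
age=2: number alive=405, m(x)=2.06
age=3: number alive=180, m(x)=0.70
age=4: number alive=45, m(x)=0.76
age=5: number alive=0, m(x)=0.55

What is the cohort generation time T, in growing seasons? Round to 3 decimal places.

lx = nx/n0 = nx/1500: 1, 0.54, 0.27, 0.12, 0.03, 0
lx·mx: 0, 0.5724, 0.5562, 0.084, 0.0228, 0 → R0 = 1.2354
x·lx·mx: 0, 0.5724, 1.1124, 0.252, 0.0912, 0 → Σ = 2.028
T = 2.028 / 1.2354 = 1.641574… → 1.642

1.642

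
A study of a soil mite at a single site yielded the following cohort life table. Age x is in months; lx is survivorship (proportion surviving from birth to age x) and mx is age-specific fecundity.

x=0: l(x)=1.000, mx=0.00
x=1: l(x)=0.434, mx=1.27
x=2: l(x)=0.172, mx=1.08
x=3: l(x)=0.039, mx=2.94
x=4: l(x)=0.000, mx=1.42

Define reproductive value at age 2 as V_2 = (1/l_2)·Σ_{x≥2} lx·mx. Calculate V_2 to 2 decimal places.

lx·mx for x ≥ 2: 0.18576, 0.11466, 0 → sum = 0.30042
V_2 = 0.30042 / l_2 = 0.30042 / 0.172 = 1.746628… → 1.75

1.75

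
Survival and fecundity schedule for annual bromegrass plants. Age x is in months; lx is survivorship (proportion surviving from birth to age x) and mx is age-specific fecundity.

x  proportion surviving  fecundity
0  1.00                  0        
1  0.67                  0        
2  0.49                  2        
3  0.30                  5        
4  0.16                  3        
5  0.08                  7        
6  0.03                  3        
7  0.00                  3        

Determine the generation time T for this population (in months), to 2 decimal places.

3.25

lx·mx: 0, 0, 0.98, 1.5, 0.48, 0.56, 0.09, 0 → R0 = 3.61
x·lx·mx: 0, 0, 1.96, 4.5, 1.92, 2.8, 0.54, 0 → Σ = 11.72
T = 11.72 / 3.61 = 3.246537… → 3.25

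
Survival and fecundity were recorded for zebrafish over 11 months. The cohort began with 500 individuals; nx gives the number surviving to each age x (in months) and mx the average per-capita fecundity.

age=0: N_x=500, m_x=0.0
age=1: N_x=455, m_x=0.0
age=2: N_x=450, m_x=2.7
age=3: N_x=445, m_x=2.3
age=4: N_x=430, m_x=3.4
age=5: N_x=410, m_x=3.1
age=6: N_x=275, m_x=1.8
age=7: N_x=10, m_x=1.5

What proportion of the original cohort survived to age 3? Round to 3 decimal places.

0.890

l_3 = n_3/n_0 = 445/500 = 0.89 → 0.890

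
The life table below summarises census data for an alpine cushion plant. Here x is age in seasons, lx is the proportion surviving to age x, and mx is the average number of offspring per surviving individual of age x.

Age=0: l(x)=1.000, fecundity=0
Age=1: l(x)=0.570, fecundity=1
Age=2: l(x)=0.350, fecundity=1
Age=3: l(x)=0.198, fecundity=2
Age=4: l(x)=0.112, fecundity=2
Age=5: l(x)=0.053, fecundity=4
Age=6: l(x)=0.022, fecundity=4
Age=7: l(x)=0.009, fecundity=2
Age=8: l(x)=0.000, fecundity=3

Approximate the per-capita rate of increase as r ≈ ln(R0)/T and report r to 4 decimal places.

R0 = Σ lx·mx = 0 + 0.57 + 0.35 + 0.396 + 0.224 + 0.212 + 0.088 + 0.018 + 0 = 1.858
Σ x·lx·mx = 5.068; T = 5.068/1.858 = 2.72766…
r ≈ ln(R0)/T = ln(1.858)/2.72766… = 0.227118… → 0.2271

0.2271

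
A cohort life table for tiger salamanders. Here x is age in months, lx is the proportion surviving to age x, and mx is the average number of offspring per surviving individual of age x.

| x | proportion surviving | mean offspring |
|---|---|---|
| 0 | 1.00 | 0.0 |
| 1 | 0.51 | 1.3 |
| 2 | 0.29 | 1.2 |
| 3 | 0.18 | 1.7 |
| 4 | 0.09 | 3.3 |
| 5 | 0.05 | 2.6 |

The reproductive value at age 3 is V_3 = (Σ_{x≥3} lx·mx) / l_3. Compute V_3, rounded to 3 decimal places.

4.072

lx·mx for x ≥ 3: 0.306, 0.297, 0.13 → sum = 0.733
V_3 = 0.733 / l_3 = 0.733 / 0.18 = 4.072222… → 4.072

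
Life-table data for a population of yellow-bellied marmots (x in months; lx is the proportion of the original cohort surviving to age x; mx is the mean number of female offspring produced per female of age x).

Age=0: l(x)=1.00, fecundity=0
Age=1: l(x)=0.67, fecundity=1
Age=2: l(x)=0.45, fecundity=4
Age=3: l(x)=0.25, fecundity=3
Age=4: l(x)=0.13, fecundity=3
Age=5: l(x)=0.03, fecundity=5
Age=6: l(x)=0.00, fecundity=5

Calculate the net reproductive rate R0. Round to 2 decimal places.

lx·mx by age: 0, 0.67, 1.8, 0.75, 0.39, 0.15, 0
R0 = Σ lx·mx = 3.76 → 3.76

3.76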